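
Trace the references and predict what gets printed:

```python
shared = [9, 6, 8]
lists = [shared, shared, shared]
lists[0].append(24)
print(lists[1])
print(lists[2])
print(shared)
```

Key concept: list of same reference.
Step by step:
`shared = [9, 6, 8]` → shared = [9, 6, 8]
`lists = [shared, shared, shared]` → lists = [[9, 6, 8], [9, 6, 8], [9, 6, 8]]
`lists[0].append(24)` → shared = [9, 6, 8, 24]; lists = [[9, 6, 8, 24], [9, 6, 8, 24], [9, 6, 8, 24]]
`print(lists[1])` → prints [9, 6, 8, 24]
`print(lists[2])` → prints [9, 6, 8, 24]
`print(shared)` → prints [9, 6, 8, 24]

Answer:
[9, 6, 8, 24]
[9, 6, 8, 24]
[9, 6, 8, 24]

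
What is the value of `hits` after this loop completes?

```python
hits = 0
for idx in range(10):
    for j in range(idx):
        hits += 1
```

Triangle number: 0+1+2+...+9
`hits` takes the values: 0 → 1 → 2 → 3 → 4 → 5 → 6 → 7 → 8 → 9 → 10 → 11 → 12 → 13 → 14 → 15 → 16 → 17 → 18 → 19 → 20 → 21 → 22 → 23 → 24 → 25 → 26 → 27 → 28 → 29 → … → 41 → 42 → 43 → 44 → 45

Answer: 45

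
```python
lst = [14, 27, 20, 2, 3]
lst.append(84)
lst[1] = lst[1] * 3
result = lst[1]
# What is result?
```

Trace:
`lst = [14, 27, 20, 2, 3]` → lst = [14, 27, 20, 2, 3]
`lst.append(84)` → lst = [14, 27, 20, 2, 3, 84]
`lst[1] = lst[1] * 3` → lst = [14, 81, 20, 2, 3, 84]
`result = lst[1]` → result = 81
So result = 81

Answer: 81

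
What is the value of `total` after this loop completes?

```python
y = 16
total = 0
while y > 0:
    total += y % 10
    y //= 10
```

Sum digits of 16
`total` takes the values: 0 → 6 → 7

Answer: 7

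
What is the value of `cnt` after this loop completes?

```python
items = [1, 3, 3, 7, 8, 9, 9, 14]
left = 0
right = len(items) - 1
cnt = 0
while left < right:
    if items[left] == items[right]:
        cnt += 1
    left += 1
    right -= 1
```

Count matching pairs from ends
`cnt` takes the values: 0

Answer: 0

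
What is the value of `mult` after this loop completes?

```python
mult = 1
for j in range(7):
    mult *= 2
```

2^7 = 128
`mult` takes the values: 1 → 2 → 4 → 8 → 16 → 32 → 64 → 128

Answer: 128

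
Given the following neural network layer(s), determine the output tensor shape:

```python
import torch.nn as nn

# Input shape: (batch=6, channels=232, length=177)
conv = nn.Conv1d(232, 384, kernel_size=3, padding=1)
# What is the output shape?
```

Input: (6, 232, 177) -> Output: (6, 384, 177)

Answer: (6, 384, 177)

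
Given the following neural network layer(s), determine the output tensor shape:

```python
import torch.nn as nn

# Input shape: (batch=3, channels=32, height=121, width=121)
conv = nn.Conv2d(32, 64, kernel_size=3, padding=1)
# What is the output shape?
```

Input: (3, 32, 121, 121) -> Output: (3, 64, 121, 121)

Answer: (3, 64, 121, 121)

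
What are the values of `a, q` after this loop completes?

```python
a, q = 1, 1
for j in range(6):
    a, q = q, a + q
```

Fibonacci: after 6 iterations
`a, q` takes the values: (1, 1) → (1, 2) → (2, 3) → (3, 5) → (5, 8) → (8, 13) → (13, 21)

Answer: 13, 21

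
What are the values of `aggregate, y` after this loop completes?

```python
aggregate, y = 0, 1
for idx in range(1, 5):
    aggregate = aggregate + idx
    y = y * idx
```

Sum and factorial of 1 to 4
`aggregate, y` takes the values: (0, 1) → (1, 1) → (3, 1) → (3, 2) → (6, 2) → (6, 6) → (10, 6) → (10, 24)

Answer: 10, 24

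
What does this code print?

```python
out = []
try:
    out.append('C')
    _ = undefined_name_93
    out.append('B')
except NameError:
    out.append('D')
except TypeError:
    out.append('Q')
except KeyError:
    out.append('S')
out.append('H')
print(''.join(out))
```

Execution trace: 'C' (try body) → 'D' (except NameError) → 'H' (after the try/except). Output: CDH

Answer: CDH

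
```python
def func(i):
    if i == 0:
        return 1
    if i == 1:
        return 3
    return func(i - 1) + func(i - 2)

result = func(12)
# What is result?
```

Build up from base cases: func(0)=1, func(1)=3, func(2)=4, func(3)=7, func(4)=11, func(5)=18, func(6)=29, ..., func(12)=521

Answer: 521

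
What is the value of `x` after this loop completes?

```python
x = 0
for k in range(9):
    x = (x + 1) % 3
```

Increment mod 3, 9 times = 0
`x` takes the values: 0 → 1 → 2 → 0 → 1 → 2 → 0 → 1 → 2 → 0

Answer: 0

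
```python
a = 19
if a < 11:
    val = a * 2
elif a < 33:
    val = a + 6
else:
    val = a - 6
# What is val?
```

Trace:
`a = 19` → a = 19
`if a < 11: ...` → a < 11 is False, a < 33 is True → val = 25
So val = 25

Answer: 25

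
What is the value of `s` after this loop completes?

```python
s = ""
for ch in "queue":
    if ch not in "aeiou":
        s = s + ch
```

Remove vowels from 'queue'
`s` takes the values: "" → "q"

Answer: "q"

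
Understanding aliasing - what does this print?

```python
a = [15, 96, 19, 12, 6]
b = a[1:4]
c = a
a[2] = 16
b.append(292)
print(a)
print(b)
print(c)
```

Key concept: slice vs alias.
Step by step:
`a = [15, 96, 19, 12, 6]` → a = [15, 96, 19, 12, 6]
`b = a[1:4]` → b = [96, 19, 12]
`c = a` → c = [15, 96, 19, 12, 6] (same object as a)
`a[2] = 16` → a = [15, 96, 16, 12, 6] (same object as c); c = [15, 96, 16, 12, 6] (same object as a)
`b.append(292)` → b = [96, 19, 12, 292]
`print(a)` → prints [15, 96, 16, 12, 6]
`print(b)` → prints [96, 19, 12, 292]
`print(c)` → prints [15, 96, 16, 12, 6]

Answer:
[15, 96, 16, 12, 6]
[96, 19, 12, 292]
[15, 96, 16, 12, 6]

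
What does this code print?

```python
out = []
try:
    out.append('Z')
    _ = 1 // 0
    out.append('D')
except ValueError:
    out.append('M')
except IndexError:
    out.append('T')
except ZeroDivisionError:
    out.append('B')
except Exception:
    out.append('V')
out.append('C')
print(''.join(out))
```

Execution trace: 'Z' (try body) → 'B' (except ZeroDivisionError) → 'C' (after the try/except). Output: ZBC

Answer: ZBC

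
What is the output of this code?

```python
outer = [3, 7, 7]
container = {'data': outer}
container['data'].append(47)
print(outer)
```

Key concept: dict holds reference to list.
Step by step:
`outer = [3, 7, 7]` → outer = [3, 7, 7]
`container = {'data': outer}` → container = {'data': [3, 7, 7]}
`container['data'].append(47)` → outer = [3, 7, 7, 47]; container = {'data': [3, 7, 7, 47]}
`print(outer)` → prints [3, 7, 7, 47]

Answer: [3, 7, 7, 47]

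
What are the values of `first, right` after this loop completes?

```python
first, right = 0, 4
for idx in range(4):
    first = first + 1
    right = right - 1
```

first goes 0→4, right goes 4→0
`first, right` takes the values: (0, 4) → (1, 4) → (1, 3) → (2, 3) → (2, 2) → (3, 2) → (3, 1) → (4, 1) → (4, 0)

Answer: 4, 0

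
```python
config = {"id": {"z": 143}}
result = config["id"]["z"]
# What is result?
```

Trace:
`config = {"id": {"z": 143}}` → config = {'id': {'z': 143}}
`result = config["id"]["z"]` → result = 143
So result = 143

Answer: 143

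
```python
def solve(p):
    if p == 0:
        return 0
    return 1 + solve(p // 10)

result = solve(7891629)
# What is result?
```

Count of digits of 7891629: 7

Answer: 7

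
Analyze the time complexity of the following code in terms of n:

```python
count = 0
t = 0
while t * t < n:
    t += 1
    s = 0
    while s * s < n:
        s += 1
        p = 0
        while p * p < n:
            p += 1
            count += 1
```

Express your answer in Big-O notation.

Each loop level contributes: √n × √n × √n. Multiplying the contributions gives O(n√n).

Answer: O(n√n)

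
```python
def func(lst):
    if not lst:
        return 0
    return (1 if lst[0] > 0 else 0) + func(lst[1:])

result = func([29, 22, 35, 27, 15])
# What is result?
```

Count of positive elements in [29, 22, 35, 27, 15] = 5

Answer: 5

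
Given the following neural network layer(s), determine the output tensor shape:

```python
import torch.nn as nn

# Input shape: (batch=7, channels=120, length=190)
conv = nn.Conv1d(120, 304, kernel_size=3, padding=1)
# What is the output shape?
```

Input: (7, 120, 190) -> Output: (7, 304, 190)

Answer: (7, 304, 190)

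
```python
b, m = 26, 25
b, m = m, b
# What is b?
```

Trace:
`b, m = 26, 25` → b = 26; m = 25
`b, m = m, b` → b = 25; m = 26
So b = 25

Answer: 25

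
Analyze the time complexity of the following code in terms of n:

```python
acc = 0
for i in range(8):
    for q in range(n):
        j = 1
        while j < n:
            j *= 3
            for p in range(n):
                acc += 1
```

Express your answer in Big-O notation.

Each loop level contributes: 1 × n × log n × n. Multiplying the contributions gives O(n^2 log n).

Answer: O(n^2 log n)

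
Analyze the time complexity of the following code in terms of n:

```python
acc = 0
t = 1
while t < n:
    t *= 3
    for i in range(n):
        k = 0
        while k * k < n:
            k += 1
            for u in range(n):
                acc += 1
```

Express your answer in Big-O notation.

Each loop level contributes: log n × n × √n × n. Multiplying the contributions gives O(n^2√n log n).

Answer: O(n^2√n log n)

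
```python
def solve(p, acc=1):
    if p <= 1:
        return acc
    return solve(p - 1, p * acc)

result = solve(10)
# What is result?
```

Accumulator trace (n, acc): (10, 1) -> (9, 10) -> (8, 90) -> (7, 720) -> (6, 5040) -> (5, 30240) -> (4, 151200) -> (3, 604800) -> (2, 1814400) -> (1, 3628800) -> return 3628800

Answer: 3628800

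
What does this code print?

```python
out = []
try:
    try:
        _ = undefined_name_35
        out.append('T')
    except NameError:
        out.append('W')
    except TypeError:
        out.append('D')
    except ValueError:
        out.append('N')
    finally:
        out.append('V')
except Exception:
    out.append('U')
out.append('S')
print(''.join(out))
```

Execution trace: 'W' (inner except NameError) → 'V' (inner finally) → 'S' (after the try/except). Output: WVS

Answer: WVS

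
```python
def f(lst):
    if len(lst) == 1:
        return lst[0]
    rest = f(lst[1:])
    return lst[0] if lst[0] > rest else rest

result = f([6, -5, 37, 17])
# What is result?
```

Recursive max over [6, -5, 37, 17] = 37

Answer: 37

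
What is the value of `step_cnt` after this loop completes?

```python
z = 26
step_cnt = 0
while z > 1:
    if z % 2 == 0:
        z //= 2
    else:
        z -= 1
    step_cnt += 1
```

Steps to reduce 26 to 1
`step_cnt` takes the values: 0 → 1 → 2 → 3 → 4 → 5 → 6

Answer: 6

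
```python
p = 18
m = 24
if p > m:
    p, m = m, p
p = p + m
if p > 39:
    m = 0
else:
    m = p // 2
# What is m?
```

Trace:
`p = 18` → p = 18
`m = 24` → m = 24
`if p > m: ...` → p > m is False → no variable changes
`p = p + m` → p = 42
`if p > 39: ...` → p > 39 is True → m = 0
So m = 0

Answer: 0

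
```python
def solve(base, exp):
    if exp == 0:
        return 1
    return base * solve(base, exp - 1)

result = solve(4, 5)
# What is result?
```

solve(4, 5) = 4 * 4 * 4 * 4 * 4 = 1024

Answer: 1024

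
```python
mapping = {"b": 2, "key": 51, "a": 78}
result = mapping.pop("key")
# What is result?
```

Trace:
`mapping = {"b": 2, "key": 51, "a": 78}` → mapping = {'b': 2, 'key': 51, 'a': 78}
`result = mapping.pop("key")` → mapping = {'b': 2, 'a': 78}; result = 51
So result = 51

Answer: 51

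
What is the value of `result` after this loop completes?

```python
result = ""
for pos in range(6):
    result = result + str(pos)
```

Concatenate digits 0 to 5
`result` takes the values: "" → "0" → "01" → "012" → "0123" → "01234" → "012345"

Answer: "012345"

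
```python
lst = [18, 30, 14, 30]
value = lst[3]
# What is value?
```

Trace:
`lst = [18, 30, 14, 30]` → lst = [18, 30, 14, 30]
`value = lst[3]` → value = 30
So value = 30

Answer: 30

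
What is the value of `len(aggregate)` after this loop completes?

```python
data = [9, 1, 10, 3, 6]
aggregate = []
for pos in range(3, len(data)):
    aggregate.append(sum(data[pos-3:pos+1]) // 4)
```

Number of 4-element averages
`aggregate` takes the values: [] → [5] → [5, 5]
So `len(aggregate)` = 2

Answer: 2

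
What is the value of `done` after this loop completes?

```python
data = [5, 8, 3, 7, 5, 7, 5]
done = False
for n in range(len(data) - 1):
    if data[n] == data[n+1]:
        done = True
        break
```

Check consecutive duplicates in [5, 8, 3, 7, 5, 7, 5]
`done` takes the values: False

Answer: False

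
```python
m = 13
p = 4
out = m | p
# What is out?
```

Trace:
`m = 13` → m = 13
`p = 4` → p = 4
`out = m | p` → out = 13
So out = 13

Answer: 13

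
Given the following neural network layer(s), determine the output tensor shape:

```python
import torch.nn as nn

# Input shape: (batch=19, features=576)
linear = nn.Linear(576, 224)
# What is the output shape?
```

Input: (19, 576) -> Output: (19, 224)

Answer: (19, 224)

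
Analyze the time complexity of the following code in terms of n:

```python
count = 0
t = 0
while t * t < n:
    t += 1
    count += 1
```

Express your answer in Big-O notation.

Each loop level contributes: √n. Multiplying the contributions gives O(√n).

Answer: O(√n)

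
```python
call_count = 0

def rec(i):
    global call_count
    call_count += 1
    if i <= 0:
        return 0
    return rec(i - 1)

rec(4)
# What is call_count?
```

Linear recursion stepping by 1: 5 calls from i=4 down to ≤0.

Answer: 5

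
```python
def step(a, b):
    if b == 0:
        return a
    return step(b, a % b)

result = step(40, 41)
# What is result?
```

step(40, 41) -> step(41, 40) -> step(40, 1) -> step(1, 0) -> 1

Answer: 1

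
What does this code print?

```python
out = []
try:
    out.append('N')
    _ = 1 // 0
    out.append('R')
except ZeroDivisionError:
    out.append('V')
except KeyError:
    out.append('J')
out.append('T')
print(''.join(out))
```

Execution trace: 'N' (try body) → 'V' (except ZeroDivisionError) → 'T' (after the try/except). Output: NVT

Answer: NVT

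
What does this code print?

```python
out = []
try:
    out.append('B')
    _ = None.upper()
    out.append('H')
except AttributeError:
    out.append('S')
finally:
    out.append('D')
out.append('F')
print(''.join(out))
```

Execution trace: 'B' (try body) → 'S' (except AttributeError) → 'D' (finally) → 'F' (after the try/except). Output: BSDF

Answer: BSDF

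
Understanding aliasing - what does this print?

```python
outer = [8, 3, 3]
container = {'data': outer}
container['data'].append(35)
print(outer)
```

Key concept: dict holds reference to list.
Step by step:
`outer = [8, 3, 3]` → outer = [8, 3, 3]
`container = {'data': outer}` → container = {'data': [8, 3, 3]}
`container['data'].append(35)` → outer = [8, 3, 3, 35]; container = {'data': [8, 3, 3, 35]}
`print(outer)` → prints [8, 3, 3, 35]

Answer: [8, 3, 3, 35]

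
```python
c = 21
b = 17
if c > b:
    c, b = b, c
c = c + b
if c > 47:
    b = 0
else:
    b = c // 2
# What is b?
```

Trace:
`c = 21` → c = 21
`b = 17` → b = 17
`if c > b: ...` → c > b is True → c = 17; b = 21
`c = c + b` → c = 38
`if c > 47: ...` → c > 47 is False, take else branch → b = 19
So b = 19

Answer: 19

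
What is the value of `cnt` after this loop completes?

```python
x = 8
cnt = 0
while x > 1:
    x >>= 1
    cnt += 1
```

Count right shifts until 1
`cnt` takes the values: 0 → 1 → 2 → 3

Answer: 3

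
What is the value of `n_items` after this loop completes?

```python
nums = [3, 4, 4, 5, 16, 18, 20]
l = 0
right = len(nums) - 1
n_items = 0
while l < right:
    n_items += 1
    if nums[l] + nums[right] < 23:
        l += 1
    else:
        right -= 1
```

Steps to find pair summing to 23
`n_items` takes the values: 0 → 1 → 2 → 3 → 4 → 5 → 6

Answer: 6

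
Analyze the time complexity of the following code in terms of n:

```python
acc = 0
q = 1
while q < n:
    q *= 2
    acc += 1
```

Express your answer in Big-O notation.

Each loop level contributes: log n. Multiplying the contributions gives O(log n).

Answer: O(log n)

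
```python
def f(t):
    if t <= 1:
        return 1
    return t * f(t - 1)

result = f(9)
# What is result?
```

f(9) = 9 * 8 * 7 * 6 * 5 * 4 * 3 * 2 * 1 = 362880

Answer: 362880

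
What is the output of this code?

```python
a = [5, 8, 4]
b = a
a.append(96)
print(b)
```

Key concept: basic list aliasing.
Step by step:
`a = [5, 8, 4]` → a = [5, 8, 4]
`b = a` → b = [5, 8, 4] (same object as a)
`a.append(96)` → a = [5, 8, 4, 96] (same object as b); b = [5, 8, 4, 96] (same object as a)
`print(b)` → prints [5, 8, 4, 96]

Answer: [5, 8, 4, 96]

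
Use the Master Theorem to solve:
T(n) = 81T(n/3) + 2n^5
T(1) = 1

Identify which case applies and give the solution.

a=81, b=3, f(n)=2n^5. log_3(81) = 4. Since c=5 > 4 and the regularity condition holds (81(n/3)^5 = (81/3^5)n^5 with 81/3^5 < 1), Case 3 applies: T(n) = Θ(f(n)) = O(n^5).

Answer: O(n^5) - Case 3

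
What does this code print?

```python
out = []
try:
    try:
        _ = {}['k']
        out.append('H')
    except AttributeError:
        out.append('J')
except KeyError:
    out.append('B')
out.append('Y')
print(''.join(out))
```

Execution trace: 'B' (outer except KeyError) → 'Y' (after the try/except). Output: BY

Answer: BY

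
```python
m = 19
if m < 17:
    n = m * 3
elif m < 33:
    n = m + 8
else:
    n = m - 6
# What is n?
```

Trace:
`m = 19` → m = 19
`if m < 17: ...` → m < 17 is False, m < 33 is True → n = 27
So n = 27

Answer: 27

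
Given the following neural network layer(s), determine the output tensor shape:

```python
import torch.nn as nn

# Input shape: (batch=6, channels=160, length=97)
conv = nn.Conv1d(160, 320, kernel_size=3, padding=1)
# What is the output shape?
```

Input: (6, 160, 97) -> Output: (6, 320, 97)

Answer: (6, 320, 97)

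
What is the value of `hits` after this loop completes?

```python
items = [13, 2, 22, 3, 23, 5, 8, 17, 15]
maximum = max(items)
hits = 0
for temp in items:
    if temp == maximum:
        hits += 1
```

Count of max value 23 in [13, 2, 22, 3, 23, 5, 8, 17, 15]
`hits` takes the values: 0 → 1

Answer: 1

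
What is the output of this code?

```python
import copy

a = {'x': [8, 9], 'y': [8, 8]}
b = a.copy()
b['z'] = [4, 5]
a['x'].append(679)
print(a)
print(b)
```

Key concept: shallow copy of dict with mutable values.
Step by step:
`a = {'x': [8, 9], 'y': [8, 8]}` → a = {'x': [8, 9], 'y': [8, 8]}
`b = a.copy()` → b = {'x': [8, 9], 'y': [8, 8]}
`b['z'] = [4, 5]` → b = {'x': [8, 9], 'y': [8, 8], 'z': [4, 5]}
`a['x'].append(679)` → a = {'x': [8, 9, 679], 'y': [8, 8]}; b = {'x': [8, 9, 679], 'y': [8, 8], 'z': [4, 5]}
`print(a)` → prints {'x': [8, 9, 679], 'y': [8, 8]}
`print(b)` → prints {'x': [8, 9, 679], 'y': [8, 8], 'z': [4, 5]}

Answer:
{'x': [8, 9, 679], 'y': [8, 8]}
{'x': [8, 9, 679], 'y': [8, 8], 'z': [4, 5]}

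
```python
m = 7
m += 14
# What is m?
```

Trace:
`m = 7` → m = 7
`m += 14` → m = 21
So m = 21

Answer: 21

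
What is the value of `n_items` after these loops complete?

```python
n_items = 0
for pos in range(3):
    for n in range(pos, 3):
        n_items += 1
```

Upper triangle: 3 + 2 + ... + 1
`n_items` takes the values: 0 → 1 → 2 → 3 → 4 → 5 → 6

Answer: 6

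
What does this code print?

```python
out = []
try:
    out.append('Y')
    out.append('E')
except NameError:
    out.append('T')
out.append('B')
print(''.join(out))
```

Execution trace: 'Y' (try body) → 'E' (try body, no exception) → 'B' (after the try/except). Output: YEB

Answer: YEB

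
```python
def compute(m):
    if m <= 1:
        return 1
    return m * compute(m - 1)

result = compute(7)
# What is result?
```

compute(7) = 7 * 6 * 5 * 4 * 3 * 2 * 1 = 5040

Answer: 5040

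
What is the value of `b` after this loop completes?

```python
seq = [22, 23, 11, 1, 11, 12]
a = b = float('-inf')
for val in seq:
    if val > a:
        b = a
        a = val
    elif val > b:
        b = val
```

Second largest (with repeats) in [22, 23, 11, 1, 11, 12]
`b` takes the values: -inf → 22

Answer: 22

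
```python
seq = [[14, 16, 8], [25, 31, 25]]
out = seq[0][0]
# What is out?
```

Trace:
`seq = [[14, 16, 8], [25, 31, 25]]` → seq = [[14, 16, 8], [25, 31, 25]]
`out = seq[0][0]` → out = 14
So out = 14

Answer: 14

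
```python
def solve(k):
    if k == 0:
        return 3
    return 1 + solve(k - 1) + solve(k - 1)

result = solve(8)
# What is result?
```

solve(k) = 1 + 2·solve(k-1), solve(0)=3. Closed form: (3+1)·2^8 - 1 = 1023.

Answer: 1023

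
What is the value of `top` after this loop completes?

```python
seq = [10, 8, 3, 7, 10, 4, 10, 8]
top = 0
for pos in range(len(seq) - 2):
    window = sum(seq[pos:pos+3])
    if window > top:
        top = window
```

Max sum of 3-element window in [10, 8, 3, 7, 10, 4, 10, 8]
`top` takes the values: 0 → 21 → 24

Answer: 24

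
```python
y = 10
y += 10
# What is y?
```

Trace:
`y = 10` → y = 10
`y += 10` → y = 20
So y = 20

Answer: 20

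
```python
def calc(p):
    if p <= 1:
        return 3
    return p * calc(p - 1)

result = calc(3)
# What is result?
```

calc(3) = 3 * 2 * 3 = 18

Answer: 18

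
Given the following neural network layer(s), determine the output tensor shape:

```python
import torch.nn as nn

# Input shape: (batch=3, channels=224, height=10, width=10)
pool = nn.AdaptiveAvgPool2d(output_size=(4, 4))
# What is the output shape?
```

Input: (3, 224, 10, 10) -> Output: (3, 224, 4, 4)

Answer: (3, 224, 4, 4)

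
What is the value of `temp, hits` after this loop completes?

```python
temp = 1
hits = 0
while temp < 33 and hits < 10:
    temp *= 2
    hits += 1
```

Double until >= 33 or 10 iterations
`temp, hits` takes the values: (1, 0) → (2, 0) → (2, 1) → (4, 1) → (4, 2) → (8, 2) → (8, 3) → (16, 3) → (16, 4) → (32, 4) → (32, 5) → (64, 5) → (64, 6)

Answer: 64, 6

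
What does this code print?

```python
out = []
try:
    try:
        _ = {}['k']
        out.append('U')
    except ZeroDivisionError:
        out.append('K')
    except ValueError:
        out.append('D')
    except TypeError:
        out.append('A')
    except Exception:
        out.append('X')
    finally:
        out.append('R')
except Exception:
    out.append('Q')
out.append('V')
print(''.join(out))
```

Execution trace: 'X' (inner except Exception) → 'R' (inner finally) → 'V' (after the try/except). Output: XRV

Answer: XRV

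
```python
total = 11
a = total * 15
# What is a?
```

Trace:
`total = 11` → total = 11
`a = total * 15` → a = 165
So a = 165

Answer: 165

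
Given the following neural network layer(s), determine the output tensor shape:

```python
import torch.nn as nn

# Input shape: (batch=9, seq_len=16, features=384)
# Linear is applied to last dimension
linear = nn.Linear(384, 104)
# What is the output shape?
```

Input: (9, 16, 384) -> Output: (9, 16, 104)

Answer: (9, 16, 104)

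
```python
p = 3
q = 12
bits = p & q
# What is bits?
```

Trace:
`p = 3` → p = 3
`q = 12` → q = 12
`bits = p & q` → bits = 0
So bits = 0

Answer: 0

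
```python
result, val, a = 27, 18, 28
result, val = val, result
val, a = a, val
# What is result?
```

Trace:
`result, val, a = 27, 18, 28` → result = 27; val = 18; a = 28
`result, val = val, result` → result = 18; val = 27
`val, a = a, val` → val = 28; a = 27
So result = 18

Answer: 18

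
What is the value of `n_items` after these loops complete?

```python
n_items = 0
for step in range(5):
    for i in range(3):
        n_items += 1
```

5 * 3 = 15
`n_items` takes the values: 0 → 1 → 2 → 3 → 4 → 5 → 6 → 7 → 8 → 9 → 10 → 11 → 12 → 13 → 14 → 15

Answer: 15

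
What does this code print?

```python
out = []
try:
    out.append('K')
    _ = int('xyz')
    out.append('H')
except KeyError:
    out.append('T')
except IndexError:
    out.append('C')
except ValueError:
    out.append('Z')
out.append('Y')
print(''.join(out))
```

Execution trace: 'K' (try body) → 'Z' (except ValueError) → 'Y' (after the try/except). Output: KZY

Answer: KZY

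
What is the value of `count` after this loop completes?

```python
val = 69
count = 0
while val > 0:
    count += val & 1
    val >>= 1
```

Count set bits in 69 (binary: 0b1000101)
`count` takes the values: 0 → 1 → 2 → 3

Answer: 3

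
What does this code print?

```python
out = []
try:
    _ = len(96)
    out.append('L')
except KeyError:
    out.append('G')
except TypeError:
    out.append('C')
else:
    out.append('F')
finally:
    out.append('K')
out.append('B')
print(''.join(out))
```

Execution trace: 'C' (except TypeError) → 'K' (finally) → 'B' (after the try/except). Output: CKB

Answer: CKB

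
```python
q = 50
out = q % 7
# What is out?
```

Trace:
`q = 50` → q = 50
`out = q % 7` → out = 1
So out = 1

Answer: 1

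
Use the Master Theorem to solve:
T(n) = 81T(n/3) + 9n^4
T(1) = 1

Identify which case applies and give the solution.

a=81, b=3, f(n)=9n^4. log_3(81) = 4. Since c=4 = 4, Case 2 applies: T(n) = Θ(n^log_b(a) · log n) = O(n^4 log n).

Answer: O(n^4 log n) - Case 2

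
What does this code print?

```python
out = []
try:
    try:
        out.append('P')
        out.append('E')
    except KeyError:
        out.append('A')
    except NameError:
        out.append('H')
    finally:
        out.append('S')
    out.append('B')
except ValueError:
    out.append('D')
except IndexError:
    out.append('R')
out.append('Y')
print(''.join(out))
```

Execution trace: 'P' (inner try body) → 'E' (inner try body, no exception) → 'S' (inner finally) → 'B' (try body, no exception) → 'Y' (after the try/except). Output: PESBY

Answer: PESBY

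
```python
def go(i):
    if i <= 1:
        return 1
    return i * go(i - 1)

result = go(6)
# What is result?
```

go(6) = 6 * 5 * 4 * 3 * 2 * 1 = 720

Answer: 720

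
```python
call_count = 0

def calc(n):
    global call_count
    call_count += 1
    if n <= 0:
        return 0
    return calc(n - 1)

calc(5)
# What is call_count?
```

Linear recursion stepping by 1: 6 calls from n=5 down to ≤0.

Answer: 6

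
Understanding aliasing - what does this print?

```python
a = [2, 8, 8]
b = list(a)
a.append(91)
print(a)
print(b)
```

Key concept: list() constructor creates copy.
Step by step:
`a = [2, 8, 8]` → a = [2, 8, 8]
`b = list(a)` → b = [2, 8, 8]
`a.append(91)` → a = [2, 8, 8, 91]
`print(a)` → prints [2, 8, 8, 91]
`print(b)` → prints [2, 8, 8]

Answer:
[2, 8, 8, 91]
[2, 8, 8]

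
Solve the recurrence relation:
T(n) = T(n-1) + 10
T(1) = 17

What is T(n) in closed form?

Unrolling: T(n) = T(1) + 10·(n-1) = 17 + 10(n-1) = 10n + 7.

Answer: T(n) = 10n + 7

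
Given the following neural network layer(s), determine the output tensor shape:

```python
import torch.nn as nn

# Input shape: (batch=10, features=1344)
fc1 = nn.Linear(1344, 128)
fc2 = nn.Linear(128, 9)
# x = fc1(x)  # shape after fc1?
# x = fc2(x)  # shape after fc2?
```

Input: (10, 1344) -> after fc1: (10, 128) -> Output: (10, 9)

Answer: (10, 9)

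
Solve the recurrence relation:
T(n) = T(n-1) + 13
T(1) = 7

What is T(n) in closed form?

Unrolling: T(n) = T(1) + 13·(n-1) = 7 + 13(n-1) = 13n - 6.

Answer: T(n) = 13n - 6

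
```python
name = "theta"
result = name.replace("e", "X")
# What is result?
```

Trace:
`name = "theta"` → name = 'theta'
`result = name.replace("e", "X")` → result = 'thXta'
So result = 'thXta'

Answer: 'thXta'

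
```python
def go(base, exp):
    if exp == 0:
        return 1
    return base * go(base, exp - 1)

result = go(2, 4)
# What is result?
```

go(2, 4) = 2 * 2 * 2 * 2 = 16

Answer: 16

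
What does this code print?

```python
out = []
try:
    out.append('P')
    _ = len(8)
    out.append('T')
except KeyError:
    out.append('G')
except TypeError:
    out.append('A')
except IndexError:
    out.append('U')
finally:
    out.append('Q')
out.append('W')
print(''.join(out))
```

Execution trace: 'P' (try body) → 'A' (except TypeError) → 'Q' (finally) → 'W' (after the try/except). Output: PAQW

Answer: PAQW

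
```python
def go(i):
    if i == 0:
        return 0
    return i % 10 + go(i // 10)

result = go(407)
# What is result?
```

Sum of digits of 407: 7 + 0 + 4 = 11

Answer: 11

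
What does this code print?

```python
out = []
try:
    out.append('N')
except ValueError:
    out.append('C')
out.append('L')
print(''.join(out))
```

Execution trace: 'N' (try body, no exception) → 'L' (after the try/except). Output: NL

Answer: NL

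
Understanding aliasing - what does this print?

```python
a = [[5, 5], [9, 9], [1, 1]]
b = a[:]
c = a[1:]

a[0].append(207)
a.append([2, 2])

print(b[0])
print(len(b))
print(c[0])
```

Key concept: slice with nested mutation.
Step by step:
`a = [[5, 5], [9, 9], [1, 1]]` → a = [[5, 5], [9, 9], [1, 1]]
`b = a[:]` → b = [[5, 5], [9, 9], [1, 1]]
`c = a[1:]` → c = [[9, 9], [1, 1]]
`a[0].append(207)` → a = [[5, 5, 207], [9, 9], [1, 1]]; b = [[5, 5, 207], [9, 9], [1, 1]]
`a.append([2, 2])` → a = [[5, 5, 207], [9, 9], [1, 1], [2, 2]]
`print(b[0])` → prints [5, 5, 207]
`print(len(b))` → prints 3
`print(c[0])` → prints [9, 9]

Answer:
[5, 5, 207]
3
[9, 9]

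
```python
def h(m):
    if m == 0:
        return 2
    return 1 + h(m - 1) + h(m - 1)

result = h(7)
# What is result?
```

h(m) = 1 + 2·h(m-1), h(0)=2. Closed form: (2+1)·2^7 - 1 = 383.

Answer: 383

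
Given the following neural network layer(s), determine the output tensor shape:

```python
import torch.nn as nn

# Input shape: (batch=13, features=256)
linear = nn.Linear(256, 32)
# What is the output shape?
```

Input: (13, 256) -> Output: (13, 32)

Answer: (13, 32)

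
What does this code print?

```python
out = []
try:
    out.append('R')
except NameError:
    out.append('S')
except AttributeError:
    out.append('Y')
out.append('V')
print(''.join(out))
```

Execution trace: 'R' (try body, no exception) → 'V' (after the try/except). Output: RV

Answer: RV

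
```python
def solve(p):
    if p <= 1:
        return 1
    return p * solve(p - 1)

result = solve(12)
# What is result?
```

solve(12) = 12 * 11 * 10 * 9 * 8 * 7 * 6 * 5 * 4 * 3 * 2 * 1 = 479001600

Answer: 479001600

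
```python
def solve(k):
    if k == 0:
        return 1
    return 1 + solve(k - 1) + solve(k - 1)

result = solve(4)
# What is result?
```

solve(k) = 1 + 2·solve(k-1), solve(0)=1. Closed form: (1+1)·2^4 - 1 = 31.

Answer: 31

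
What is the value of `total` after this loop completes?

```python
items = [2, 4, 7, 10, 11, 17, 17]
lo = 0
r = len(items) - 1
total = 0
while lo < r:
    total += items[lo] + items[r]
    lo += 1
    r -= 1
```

Sum of pairs from ends
`total` takes the values: 0 → 19 → 40 → 58

Answer: 58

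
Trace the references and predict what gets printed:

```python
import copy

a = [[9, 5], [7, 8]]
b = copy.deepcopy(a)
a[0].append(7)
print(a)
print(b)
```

Key concept: deep copy is fully independent.
Step by step:
`a = [[9, 5], [7, 8]]` → a = [[9, 5], [7, 8]]
`b = copy.deepcopy(a)` → b = [[9, 5], [7, 8]]
`a[0].append(7)` → a = [[9, 5, 7], [7, 8]]
`print(a)` → prints [[9, 5, 7], [7, 8]]
`print(b)` → prints [[9, 5], [7, 8]]

Answer:
[[9, 5, 7], [7, 8]]
[[9, 5], [7, 8]]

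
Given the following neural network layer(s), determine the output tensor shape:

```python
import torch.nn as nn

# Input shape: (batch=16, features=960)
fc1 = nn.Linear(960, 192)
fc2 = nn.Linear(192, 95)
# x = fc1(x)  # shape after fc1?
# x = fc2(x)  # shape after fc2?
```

Input: (16, 960) -> after fc1: (16, 192) -> Output: (16, 95)

Answer: (16, 95)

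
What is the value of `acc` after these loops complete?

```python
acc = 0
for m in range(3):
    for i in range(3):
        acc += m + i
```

Sum of all m+i for m,i in 3x3
`acc` takes the values: 0 → 1 → 3 → 4 → 6 → 9 → 11 → 14 → 18

Answer: 18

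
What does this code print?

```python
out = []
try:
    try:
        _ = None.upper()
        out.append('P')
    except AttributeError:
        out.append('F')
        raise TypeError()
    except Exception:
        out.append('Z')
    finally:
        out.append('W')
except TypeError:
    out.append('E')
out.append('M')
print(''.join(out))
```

Execution trace: 'F' (inner except AttributeError) → 'W' (inner finally) → 'E' (outer except TypeError) → 'M' (after the try/except). Output: FWEM

Answer: FWEM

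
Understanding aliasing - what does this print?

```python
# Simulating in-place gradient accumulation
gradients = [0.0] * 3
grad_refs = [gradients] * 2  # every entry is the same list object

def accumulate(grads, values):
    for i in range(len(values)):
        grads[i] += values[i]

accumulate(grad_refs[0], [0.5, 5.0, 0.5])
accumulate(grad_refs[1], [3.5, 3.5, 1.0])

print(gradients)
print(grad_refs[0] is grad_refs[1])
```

Key concept: gradient accumulation aliasing.
Step by step:
`gradients = [0.0] * 3` → gradients = [0.0, 0.0, 0.0]
`grad_refs = [gradients] * 2` → grad_refs = [[0.0, 0.0, 0.0], [0.0, 0.0, 0.0]]
`accumulate(grad_refs[0], [0.5, 5.0, 0.5])` → gradients = [0.5, 5.0, 0.5]; grad_refs = [[0.5, 5.0, 0.5], [0.5, 5.0, 0.5]]
`accumulate(grad_refs[1], [3.5, 3.5, 1.0])` → gradients = [4.0, 8.5, 1.5]; grad_refs = [[4.0, 8.5, 1.5], [4.0, 8.5, 1.5]]
`print(gradients)` → prints [4.0, 8.5, 1.5]
`print(grad_refs[0] is grad_refs[1])` → prints True

Answer:
[4.0, 8.5, 1.5]
True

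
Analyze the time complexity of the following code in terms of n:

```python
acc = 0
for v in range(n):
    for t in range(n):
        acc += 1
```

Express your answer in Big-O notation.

Each loop level contributes: n × n. Multiplying the contributions gives O(n^2).

Answer: O(n^2)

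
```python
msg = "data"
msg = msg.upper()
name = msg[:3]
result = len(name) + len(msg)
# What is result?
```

Trace:
`msg = "data"` → msg = 'data'
`msg = msg.upper()` → msg = 'DATA'
`name = msg[:3]` → name = 'DAT'
`result = len(name) + len(msg)` → result = 7
So result = 7

Answer: 7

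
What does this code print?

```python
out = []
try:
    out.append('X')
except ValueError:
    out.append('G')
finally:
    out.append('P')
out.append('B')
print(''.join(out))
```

Execution trace: 'X' (try body, no exception) → 'P' (finally) → 'B' (after the try/except). Output: XPB

Answer: XPB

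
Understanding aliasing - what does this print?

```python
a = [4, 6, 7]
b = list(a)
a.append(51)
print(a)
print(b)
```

Key concept: list() constructor creates copy.
Step by step:
`a = [4, 6, 7]` → a = [4, 6, 7]
`b = list(a)` → b = [4, 6, 7]
`a.append(51)` → a = [4, 6, 7, 51]
`print(a)` → prints [4, 6, 7, 51]
`print(b)` → prints [4, 6, 7]

Answer:
[4, 6, 7, 51]
[4, 6, 7]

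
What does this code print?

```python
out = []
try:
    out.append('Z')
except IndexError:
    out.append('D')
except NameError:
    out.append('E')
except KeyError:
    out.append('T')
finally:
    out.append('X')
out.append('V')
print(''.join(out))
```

Execution trace: 'Z' (try body, no exception) → 'X' (finally) → 'V' (after the try/except). Output: ZXV

Answer: ZXV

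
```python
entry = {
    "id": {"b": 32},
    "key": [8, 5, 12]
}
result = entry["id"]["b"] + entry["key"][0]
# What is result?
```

Trace:
`entry = { ...` → entry = {'id': {'b': 32}, 'key': [8, 5, 12]}
`result = entry["id"]["b"] + entry["key"][0]` → result = 40
So result = 40

Answer: 40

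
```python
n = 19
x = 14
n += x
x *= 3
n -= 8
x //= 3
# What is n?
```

Trace:
`n = 19` → n = 19
`x = 14` → x = 14
`n += x` → n = 33
`x *= 3` → x = 42
`n -= 8` → n = 25
`x //= 3` → x = 14
So n = 25

Answer: 25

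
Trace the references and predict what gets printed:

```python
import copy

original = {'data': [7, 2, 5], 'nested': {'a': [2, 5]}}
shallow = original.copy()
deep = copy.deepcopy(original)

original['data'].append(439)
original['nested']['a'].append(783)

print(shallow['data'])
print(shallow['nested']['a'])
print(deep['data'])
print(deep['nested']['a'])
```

Key concept: comparing shallow vs deep copy.
Step by step:
`original = {'data': [7, 2, 5], 'nested': {'a': [2, 5]}}` → original = {'data': [7, 2, 5], 'nested': {'a': [2, 5]}}
`shallow = original.copy()` → shallow = {'data': [7, 2, 5], 'nested': {'a': [2, 5]}}
`deep = copy.deepcopy(original)` → deep = {'data': [7, 2, 5], 'nested': {'a': [2, 5]}}
`original['data'].append(439)` → original = {'data': [7, 2, 5, 439], 'nested': {'a': [2, 5]}}; shallow = {'data': [7, 2, 5, 439], 'nested': {'a': [2, 5]}}
`original['nested']['a'].append(783)` → original = {'data': [7, 2, 5, 439], 'nested': {'a': [2, 5, 783]}}; shallow = {'data': [7, 2, 5, 439], 'nested': {'a': [2, 5, 783]}}
`print(shallow['data'])` → prints [7, 2, 5, 439]
`print(shallow['nested']['a'])` → prints [2, 5, 783]
`print(deep['data'])` → prints [7, 2, 5]
`print(deep['nested']['a'])` → prints [2, 5]

Answer:
[7, 2, 5, 439]
[2, 5, 783]
[7, 2, 5]
[2, 5]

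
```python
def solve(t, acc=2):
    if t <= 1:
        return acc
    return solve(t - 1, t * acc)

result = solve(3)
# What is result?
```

Accumulator trace (n, acc): (3, 2) -> (2, 6) -> (1, 12) -> return 12

Answer: 12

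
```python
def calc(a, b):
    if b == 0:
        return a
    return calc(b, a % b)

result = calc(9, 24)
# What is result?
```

calc(9, 24) -> calc(24, 9) -> calc(9, 6) -> calc(6, 3) -> calc(3, 0) -> 3

Answer: 3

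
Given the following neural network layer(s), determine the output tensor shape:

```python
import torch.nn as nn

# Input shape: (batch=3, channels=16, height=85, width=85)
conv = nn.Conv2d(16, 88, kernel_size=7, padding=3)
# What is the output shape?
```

Input: (3, 16, 85, 85) -> Output: (3, 88, 85, 85)

Answer: (3, 88, 85, 85)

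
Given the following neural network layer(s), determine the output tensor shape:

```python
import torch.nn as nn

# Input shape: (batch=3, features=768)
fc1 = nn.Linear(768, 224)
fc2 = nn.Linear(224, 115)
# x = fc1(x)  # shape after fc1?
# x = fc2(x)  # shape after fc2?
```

Input: (3, 768) -> after fc1: (3, 224) -> Output: (3, 115)

Answer: (3, 115)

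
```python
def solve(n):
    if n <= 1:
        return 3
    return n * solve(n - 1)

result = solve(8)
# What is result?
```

solve(8) = 8 * 7 * 6 * 5 * 4 * 3 * 2 * 3 = 120960

Answer: 120960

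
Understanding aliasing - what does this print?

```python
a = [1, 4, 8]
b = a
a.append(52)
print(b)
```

Key concept: basic list aliasing.
Step by step:
`a = [1, 4, 8]` → a = [1, 4, 8]
`b = a` → b = [1, 4, 8] (same object as a)
`a.append(52)` → a = [1, 4, 8, 52] (same object as b); b = [1, 4, 8, 52] (same object as a)
`print(b)` → prints [1, 4, 8, 52]

Answer: [1, 4, 8, 52]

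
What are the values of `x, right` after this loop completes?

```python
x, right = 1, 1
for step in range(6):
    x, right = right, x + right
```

Fibonacci: after 6 iterations
`x, right` takes the values: (1, 1) → (1, 2) → (2, 3) → (3, 5) → (5, 8) → (8, 13) → (13, 21)

Answer: 13, 21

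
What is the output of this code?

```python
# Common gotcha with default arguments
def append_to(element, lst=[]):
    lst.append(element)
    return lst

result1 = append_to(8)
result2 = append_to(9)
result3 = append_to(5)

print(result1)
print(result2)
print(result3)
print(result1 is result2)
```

Key concept: mutable default argument gotcha.
Step by step:
`result1 = append_to(8)` → result1 = [8]
`result2 = append_to(9)` → result1 = [8, 9] (same object as result2); result2 = [8, 9] (same object as result1)
`result3 = append_to(5)` → result1 = [8, 9, 5] (same object as result2, result3); result2 = [8, 9, 5] (same object as result1, result3); result3 = [8, 9, 5] (same object as result1, result2)
`print(result1)` → prints [8, 9, 5]
`print(result2)` → prints [8, 9, 5]
`print(result3)` → prints [8, 9, 5]
`print(result1 is result2)` → prints True

Answer:
[8, 9, 5]
[8, 9, 5]
[8, 9, 5]
True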